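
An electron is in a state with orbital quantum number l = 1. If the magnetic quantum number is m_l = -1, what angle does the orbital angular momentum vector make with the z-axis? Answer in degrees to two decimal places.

|L|² = l(l+1)ℏ² = 2ℏ², so |L| = √2 ℏ.
L_z = m_l ℏ = −1ℏ.
cos θ = L_z/|L| = -1/√2, so θ ≈ 135.00°.

θ ≈ 135.00°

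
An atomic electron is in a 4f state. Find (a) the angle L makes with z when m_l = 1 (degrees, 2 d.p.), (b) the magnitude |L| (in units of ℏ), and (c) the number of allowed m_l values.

4f means n = 4, l = 3.
For m_l = 1: cos θ = 1/√12, θ ≈ 73.22°.
|L| = ℏ√(3·4) = 2√3 ℏ ≈ 3.464ℏ.
There are 2l+1 = 7 values of m_l.

θ(m_l=1) ≈ 73.22°; |L| = 2√3 ℏ ≈ 3.464ℏ; 7 values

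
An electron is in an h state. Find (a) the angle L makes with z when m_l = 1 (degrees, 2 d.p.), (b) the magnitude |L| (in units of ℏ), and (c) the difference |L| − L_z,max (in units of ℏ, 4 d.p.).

θ(m_l=1) ≈ 79.48°; |L| = √30 ℏ ≈ 5.477ℏ; |L|−L_z,max ≈ 0.4772ℏ

An h state has l = 5.
For m_l = 1: cos θ = 1/√30, θ ≈ 79.48°.
|L| = ℏ√(5·6) = √30 ℏ ≈ 5.477ℏ.
|L| − L_z,max = (√30 − 5)ℏ ≈ 0.4772ℏ.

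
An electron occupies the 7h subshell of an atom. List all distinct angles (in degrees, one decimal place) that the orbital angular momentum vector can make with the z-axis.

θ ∈ {24.1°, 43.1°, 56.8°, 68.6°, 79.5°, 90.0°, 100.5°, 111.4°, 123.2°, 136.9°, 155.9°}

7h means n = 7, l = 5.
|L|² = l(l+1)ℏ² = 30ℏ², so |L| = √30 ℏ.
cos θ = m_l/√30 for each m_l ∈ {-5, -4, -3, -2, -1, 0, 1, 2, 3, 4, 5}.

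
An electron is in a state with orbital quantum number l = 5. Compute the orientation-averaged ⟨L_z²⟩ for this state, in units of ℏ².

⟨L_z²⟩ = 10 ℏ²

m_l ∈ {-5, -4, -3, -2, -1, 0, 1, 2, 3, 4, 5}.
⟨L_z²⟩ = ℏ²·(Σ m_l²)/(2l+1) = ℏ²·110/11 = 10ℏ².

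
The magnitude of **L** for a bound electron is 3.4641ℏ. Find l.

l = 3

(|L|/ℏ)² = l(l+1) = 12.
Solving: l = 3.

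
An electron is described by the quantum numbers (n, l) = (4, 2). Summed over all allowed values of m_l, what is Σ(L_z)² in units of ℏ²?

The allowed m_l values are -2, -1, 0, 1, 2.
Σ m_l² = 2·(1 + 4) = 10.

Σ(L_z)² = 10 ℏ²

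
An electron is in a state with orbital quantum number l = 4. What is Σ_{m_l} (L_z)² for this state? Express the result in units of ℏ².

Σ(L_z)² = 60 ℏ²

The allowed m_l values are -4, -3, -2, -1, 0, 1, 2, 3, 4.
Σ m_l² = l(l+1)(2l+1)/3 = 4·5·9/3 = 60.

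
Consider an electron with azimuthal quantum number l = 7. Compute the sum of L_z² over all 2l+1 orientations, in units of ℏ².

Σ(L_z)² = 280 ℏ²

The allowed m_l values are -7, -6, -5, -4, -3, -2, -1, 0, 1, 2, 3, 4, 5, 6, 7.
Σ m_l² = l(l+1)(2l+1)/3 = 7·8·15/3 = 280.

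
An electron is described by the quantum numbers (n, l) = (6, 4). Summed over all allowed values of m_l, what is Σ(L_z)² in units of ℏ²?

Σ(L_z)² = 60 ℏ²

The allowed m_l values are -4, -3, -2, -1, 0, 1, 2, 3, 4.
Summing m² from −4 to 4: Σ m_l² = 60.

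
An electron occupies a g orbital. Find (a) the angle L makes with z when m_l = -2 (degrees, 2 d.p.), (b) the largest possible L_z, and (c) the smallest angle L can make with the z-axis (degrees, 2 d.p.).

θ(m_l=-2) ≈ 116.57°; L_z,max = 4ℏ; θ_min ≈ 26.57°

For a g orbital, l = 4.
For m_l = -2: cos θ = -2/√20, θ ≈ 116.57°.
L_z,max = lℏ = 4ℏ.
cos θ_min = 4/√20, so θ_min ≈ 26.57°.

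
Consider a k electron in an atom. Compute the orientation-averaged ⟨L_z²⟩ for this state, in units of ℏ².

⟨L_z²⟩ = 18.67 ℏ²

For a k orbital, l = 7.
The allowed m_l values are -7, -6, -5, -4, -3, -2, -1, 0, 1, 2, 3, 4, 5, 6, 7.
⟨L_z²⟩ = ℏ²·l(l+1)/3 = 18.67ℏ².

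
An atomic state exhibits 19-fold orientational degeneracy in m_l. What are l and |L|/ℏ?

l = 9, |L| = 3√10 ℏ ≈ 9.487ℏ

19 = 2l + 1, so l = (19−1)/2 = 9.
Then |L| = √(l(l+1)) ℏ = 3√10 ℏ.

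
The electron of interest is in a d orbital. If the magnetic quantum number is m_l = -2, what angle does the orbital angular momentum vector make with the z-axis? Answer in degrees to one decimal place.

The letter d corresponds to l = 2.
|L| = √(l(l+1)) ℏ = √6 ℏ.
L_z = m_l ℏ = −2ℏ.
cos θ = L_z/|L| = -2/√6, so θ ≈ 144.7°.

θ ≈ 144.7°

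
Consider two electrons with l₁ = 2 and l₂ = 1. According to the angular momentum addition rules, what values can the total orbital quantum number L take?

L = 1, 2, 3

L runs from |2 − 1| = 1 to 2 + 1 = 3.
L ∈ {1, 2, 3}.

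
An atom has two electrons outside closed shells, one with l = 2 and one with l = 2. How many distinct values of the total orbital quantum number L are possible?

5

By the triangle rule, |l₁ − l₂| ≤ L ≤ l₁ + l₂.
Allowed values: L = 0, 1, 2, 3, 4.
That is 5 values.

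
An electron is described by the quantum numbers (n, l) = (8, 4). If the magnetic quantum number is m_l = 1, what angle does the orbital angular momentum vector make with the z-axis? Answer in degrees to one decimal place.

|L| = ℏ√(l(l+1)) = 2√5 ℏ.
L_z = m_l ℏ = 1ℏ.
cos θ = L_z/|L| = 1/√20, so θ ≈ 77.1°.

θ ≈ 77.1°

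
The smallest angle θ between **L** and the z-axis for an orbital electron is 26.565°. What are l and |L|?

l = 4, |L| = 2√5 ℏ ≈ 4.472ℏ

cos θ_min = l/√(l(l+1)) = √(l/(l+1)), so l/(l+1) = cos²(26.565°) = 0.8000.
Solving: l = 4.
Then |L| = ℏ√(4·5) = 2√5 ℏ.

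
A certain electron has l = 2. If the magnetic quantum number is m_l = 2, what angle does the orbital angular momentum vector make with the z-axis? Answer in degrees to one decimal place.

|L|² = l(l+1)ℏ² = 6ℏ², so |L| = √6 ℏ.
L_z = m_l ℏ = 2ℏ.
cos θ = L_z/|L| = 2/√6, so θ ≈ 35.3°.

θ ≈ 35.3°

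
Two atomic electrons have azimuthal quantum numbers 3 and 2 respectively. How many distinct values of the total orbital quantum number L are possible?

5

Angular momentum addition gives L = |l₁ − l₂|, …, l₁ + l₂.
So L can be 1, 2, 3, 4, 5.
That is 5 values.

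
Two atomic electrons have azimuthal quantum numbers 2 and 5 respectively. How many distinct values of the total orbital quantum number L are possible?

L runs from |2 − 5| = 3 to 2 + 5 = 7.
So L can be 3, 4, 5, 6, 7.
That is 5 values.

5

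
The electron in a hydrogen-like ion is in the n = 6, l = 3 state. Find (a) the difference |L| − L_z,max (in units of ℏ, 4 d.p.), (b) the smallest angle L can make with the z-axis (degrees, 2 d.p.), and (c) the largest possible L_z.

|L| − L_z,max = (2√3 − 3)ℏ ≈ 0.4641ℏ.
cos θ_min = 3/√12, so θ_min ≈ 30.00°.
L_z,max = lℏ = 3ℏ.

|L|−L_z,max ≈ 0.4641ℏ; θ_min ≈ 30.00°; L_z,max = 3ℏ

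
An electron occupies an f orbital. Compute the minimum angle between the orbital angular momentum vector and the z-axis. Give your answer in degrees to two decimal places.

θ_min ≈ 30.00°

An f state has l = 3.
|L|² = l(l+1)ℏ² = 12ℏ², so |L| = 2√3 ℏ.
The smallest angle corresponds to the largest L_z, i.e. m_l = l = 3, giving L_z = 3ℏ.
cos θ_min = 3/√12, so θ_min ≈ 30.00°.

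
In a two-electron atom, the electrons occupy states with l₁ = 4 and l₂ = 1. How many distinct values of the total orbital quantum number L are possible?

By the triangle rule, |l₁ − l₂| ≤ L ≤ l₁ + l₂.
L ∈ {3, 4, 5}.
That is 3 values.

3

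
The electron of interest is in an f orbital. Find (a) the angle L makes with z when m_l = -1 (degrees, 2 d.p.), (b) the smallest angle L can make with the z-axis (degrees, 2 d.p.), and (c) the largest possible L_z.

An f state has l = 3.
For m_l = -1: cos θ = -1/√12, θ ≈ 106.78°.
cos θ_min = 3/√12, so θ_min ≈ 30.00°.
L_z,max = lℏ = 3ℏ.

θ(m_l=-1) ≈ 106.78°; θ_min ≈ 30.00°; L_z,max = 3ℏ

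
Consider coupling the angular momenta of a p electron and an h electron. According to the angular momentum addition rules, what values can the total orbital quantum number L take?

L = 4, 5, 6

The total orbital quantum number L ranges from |l₁ − l₂| to l₁ + l₂ in integer steps.
Allowed values: L = 4, 5, 6.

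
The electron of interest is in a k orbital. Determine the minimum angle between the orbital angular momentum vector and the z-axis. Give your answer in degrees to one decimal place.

θ_min ≈ 20.7°

The letter k corresponds to l = 7.
|L| = ℏ√(l(l+1)) = 2√14 ℏ.
The smallest angle corresponds to the largest L_z, i.e. m_l = l = 7, giving L_z = 7ℏ.
cos θ_min = 7/√56, so θ_min ≈ 20.7°.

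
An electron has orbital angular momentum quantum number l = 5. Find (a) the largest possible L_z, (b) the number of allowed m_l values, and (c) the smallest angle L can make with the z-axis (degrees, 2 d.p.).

L_z,max = lℏ = 5ℏ.
There are 2l+1 = 11 values of m_l.
cos θ_min = 5/√30, so θ_min ≈ 24.09°.

L_z,max = 5ℏ; 11 values; θ_min ≈ 24.09°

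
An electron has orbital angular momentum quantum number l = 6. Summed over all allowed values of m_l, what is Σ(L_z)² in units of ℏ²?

Σ(L_z)² = 182 ℏ²

m_l ∈ {-6, -5, -4, -3, -2, -1, 0, 1, 2, 3, 4, 5, 6}.
Σ m_l² = 2·(1 + 4 + 9 + 16 + 25 + 36) = 182.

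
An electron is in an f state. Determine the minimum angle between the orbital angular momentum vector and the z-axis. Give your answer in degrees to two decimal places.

θ_min ≈ 30.00°

The letter f corresponds to l = 3.
|L| = ℏ√(l(l+1)) = 2√3 ℏ.
The smallest angle corresponds to the largest L_z, i.e. m_l = l = 3, giving L_z = 3ℏ.
cos θ_min = 3/√12, so θ_min ≈ 30.00°.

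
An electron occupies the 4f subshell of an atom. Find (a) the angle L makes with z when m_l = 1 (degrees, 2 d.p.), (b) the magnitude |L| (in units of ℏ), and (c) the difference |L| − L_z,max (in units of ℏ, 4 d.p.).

4f means n = 4, l = 3.
For m_l = 1: cos θ = 1/√12, θ ≈ 73.22°.
|L| = ℏ√(3·4) = 2√3 ℏ ≈ 3.464ℏ.
|L| − L_z,max = (2√3 − 3)ℏ ≈ 0.4641ℏ.

θ(m_l=1) ≈ 73.22°; |L| = 2√3 ℏ ≈ 3.464ℏ; |L|−L_z,max ≈ 0.4641ℏ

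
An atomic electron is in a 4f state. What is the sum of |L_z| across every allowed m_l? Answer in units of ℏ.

4f means n = 4, l = 3.
m_l ∈ {-3, -2, -1, 0, 1, 2, 3}.
Σ|m_l| = 2(1+2+…+3) = 12.

Σ|L_z| = 12 ℏ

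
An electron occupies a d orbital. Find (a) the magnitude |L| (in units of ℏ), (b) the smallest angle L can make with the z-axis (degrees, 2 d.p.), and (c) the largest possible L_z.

For a d orbital, l = 2.
|L| = ℏ√(2·3) = √6 ℏ ≈ 2.449ℏ.
cos θ_min = 2/√6, so θ_min ≈ 35.26°.
L_z,max = lℏ = 2ℏ.

|L| = √6 ℏ ≈ 2.449ℏ; θ_min ≈ 35.26°; L_z,max = 2ℏ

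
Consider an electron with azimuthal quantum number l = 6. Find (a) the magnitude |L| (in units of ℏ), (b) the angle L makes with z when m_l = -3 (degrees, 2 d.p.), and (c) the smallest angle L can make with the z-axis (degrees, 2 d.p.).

|L| = √42 ℏ ≈ 6.481ℏ; θ(m_l=-3) ≈ 117.58°; θ_min ≈ 22.21°

|L| = ℏ√(6·7) = √42 ℏ ≈ 6.481ℏ.
For m_l = -3: cos θ = -3/√42, θ ≈ 117.58°.
cos θ_min = 6/√42, so θ_min ≈ 22.21°.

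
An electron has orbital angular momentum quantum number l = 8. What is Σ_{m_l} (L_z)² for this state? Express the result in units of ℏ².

m_l runs from −8 to 8, i.e. {-8, -7, -6, -5, -4, -3, -2, -1, 0, 1, 2, 3, 4, 5, 6, 7, 8}.
Summing m² from −8 to 8: Σ m_l² = 408.

Σ(L_z)² = 408 ℏ²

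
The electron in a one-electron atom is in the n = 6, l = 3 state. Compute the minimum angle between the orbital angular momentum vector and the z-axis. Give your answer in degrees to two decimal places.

|L| = ℏ√(l(l+1)) = 2√3 ℏ.
The smallest angle corresponds to the largest L_z, i.e. m_l = l = 3, giving L_z = 3ℏ.
cos θ_min = 3/√12, so θ_min ≈ 30.00°.

θ_min ≈ 30.00°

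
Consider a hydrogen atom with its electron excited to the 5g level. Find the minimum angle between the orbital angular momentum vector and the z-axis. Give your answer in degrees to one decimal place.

The 5g level has l = 4.
|L|² = l(l+1)ℏ² = 20ℏ², so |L| = 2√5 ℏ.
The smallest angle corresponds to the largest L_z, i.e. m_l = l = 4, giving L_z = 4ℏ.
cos θ_min = 4/√20, so θ_min ≈ 26.6°.

θ_min ≈ 26.6°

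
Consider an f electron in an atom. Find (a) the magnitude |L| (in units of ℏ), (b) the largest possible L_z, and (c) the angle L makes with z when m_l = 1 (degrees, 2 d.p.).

An f state has l = 3.
|L| = ℏ√(3·4) = 2√3 ℏ ≈ 3.464ℏ.
L_z,max = lℏ = 3ℏ.
For m_l = 1: cos θ = 1/√12, θ ≈ 73.22°.

|L| = 2√3 ℏ ≈ 3.464ℏ; L_z,max = 3ℏ; θ(m_l=1) ≈ 73.22°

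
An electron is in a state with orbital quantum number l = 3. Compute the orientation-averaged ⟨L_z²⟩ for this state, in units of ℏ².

⟨L_z²⟩ = 4 ℏ²

m_l ∈ {-3, -2, -1, 0, 1, 2, 3}.
⟨L_z²⟩ = ℏ²·(Σ m_l²)/(2l+1) = ℏ²·28/7 = 4ℏ².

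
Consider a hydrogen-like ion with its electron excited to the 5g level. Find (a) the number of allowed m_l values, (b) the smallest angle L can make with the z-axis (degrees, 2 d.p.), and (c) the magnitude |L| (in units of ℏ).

The 5g level has l = 4.
There are 2l+1 = 9 values of m_l.
cos θ_min = 4/√20, so θ_min ≈ 26.57°.
|L| = ℏ√(4·5) = 2√5 ℏ ≈ 4.472ℏ.

9 values; θ_min ≈ 26.57°; |L| = 2√5 ℏ ≈ 4.472ℏ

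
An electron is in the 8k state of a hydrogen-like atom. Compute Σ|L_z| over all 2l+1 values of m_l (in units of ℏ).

Σ|L_z| = 56 ℏ

The 8k subshell has l = 7.
m_l runs from −7 to 7, i.e. {-7, -6, -5, -4, -3, -2, -1, 0, 1, 2, 3, 4, 5, 6, 7}.
Σ|m_l| = 2(1+2+…+7) = 56.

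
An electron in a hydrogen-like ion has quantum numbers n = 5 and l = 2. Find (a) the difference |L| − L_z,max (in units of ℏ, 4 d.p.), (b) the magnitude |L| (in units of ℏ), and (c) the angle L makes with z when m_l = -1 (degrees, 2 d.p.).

|L| − L_z,max = (√6 − 2)ℏ ≈ 0.4495ℏ.
|L| = ℏ√(2·3) = √6 ℏ ≈ 2.449ℏ.
For m_l = -1: cos θ = -1/√6, θ ≈ 114.09°.

|L|−L_z,max ≈ 0.4495ℏ; |L| = √6 ℏ ≈ 2.449ℏ; θ(m_l=-1) ≈ 114.09°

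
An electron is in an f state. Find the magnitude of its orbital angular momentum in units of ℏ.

|L| = 2√3 ℏ ≈ 3.464ℏ

An f state has l = 3.
|L| = ℏ√(l(l+1)) = ℏ√(3·4) = 2√3 ℏ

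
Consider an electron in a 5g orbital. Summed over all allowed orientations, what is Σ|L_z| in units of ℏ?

Σ|L_z| = 20 ℏ

5g means n = 5, l = 4.
m_l ∈ {-4, -3, -2, -1, 0, 1, 2, 3, 4}.
Σ|m_l| = 2·4(4+1)/2 = 20.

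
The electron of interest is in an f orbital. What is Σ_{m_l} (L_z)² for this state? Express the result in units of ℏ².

For an f orbital, l = 3.
m_l runs from −3 to 3, i.e. {-3, -2, -1, 0, 1, 2, 3}.
Σ m_l² = 2·(1 + 4 + 9) = 28.

Σ(L_z)² = 28 ℏ²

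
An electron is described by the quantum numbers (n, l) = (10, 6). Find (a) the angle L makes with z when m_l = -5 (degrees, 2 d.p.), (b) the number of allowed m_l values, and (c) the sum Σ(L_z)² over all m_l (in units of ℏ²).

θ(m_l=-5) ≈ 140.49°; 13 values; Σ(L_z)² = 182 ℏ²

For m_l = -5: cos θ = -5/√42, θ ≈ 140.49°.
There are 2l+1 = 13 values of m_l.
Σ m_l² = 182, so Σ(L_z)² = 182 ℏ².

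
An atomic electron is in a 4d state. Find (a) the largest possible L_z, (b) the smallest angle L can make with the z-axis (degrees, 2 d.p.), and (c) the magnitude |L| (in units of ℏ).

For 4d, l = 2.
L_z,max = lℏ = 2ℏ.
cos θ_min = 2/√6, so θ_min ≈ 35.26°.
|L| = ℏ√(2·3) = √6 ℏ ≈ 2.449ℏ.

L_z,max = 2ℏ; θ_min ≈ 35.26°; |L| = √6 ℏ ≈ 2.449ℏ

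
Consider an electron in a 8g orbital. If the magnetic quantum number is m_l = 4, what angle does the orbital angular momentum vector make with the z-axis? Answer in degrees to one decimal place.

For 8g, l = 4.
|L|² = l(l+1)ℏ² = 20ℏ², so |L| = 2√5 ℏ.
L_z = m_l ℏ = 4ℏ.
cos θ = L_z/|L| = 4/√20, so θ ≈ 26.6°.

θ ≈ 26.6°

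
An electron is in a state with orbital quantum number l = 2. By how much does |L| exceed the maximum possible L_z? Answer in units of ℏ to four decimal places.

|L| = √6 ℏ ≈ 2.4495ℏ, while L_z,max = lℏ = 2ℏ.
The difference is (√6 − 2)ℏ ≈ 0.4495ℏ.

|L| − L_z,max ≈ 0.4495ℏ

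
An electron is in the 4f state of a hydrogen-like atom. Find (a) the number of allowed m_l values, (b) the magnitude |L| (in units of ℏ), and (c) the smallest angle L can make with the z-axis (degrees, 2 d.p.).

7 values; |L| = 2√3 ℏ ≈ 3.464ℏ; θ_min ≈ 30.00°

For 4f, l = 3.
There are 2l+1 = 7 values of m_l.
|L| = ℏ√(3·4) = 2√3 ℏ ≈ 3.464ℏ.
cos θ_min = 3/√12, so θ_min ≈ 30.00°.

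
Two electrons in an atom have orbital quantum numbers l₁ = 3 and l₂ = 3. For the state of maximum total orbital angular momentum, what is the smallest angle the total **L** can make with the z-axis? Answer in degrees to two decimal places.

The total orbital quantum number L ranges from |l₁ − l₂| to l₁ + l₂ in integer steps.
Allowed values: L = 0, 1, 2, 3, 4, 5, 6.
The maximum is L = 6, with |L_tot| = ℏ√(6·7) = √42 ℏ.
The minimum angle with z is arccos(6/√42) ≈ 22.21°.

θ_min ≈ 22.21°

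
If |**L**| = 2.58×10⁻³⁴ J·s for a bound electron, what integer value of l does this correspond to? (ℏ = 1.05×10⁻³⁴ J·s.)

|L|/ℏ = (2.58×10⁻³⁴)/(1.05×10⁻³⁴) ≈ 2.457.
l(l+1) ≈ 2.457² ≈ 6.04, so l = 2.

l = 2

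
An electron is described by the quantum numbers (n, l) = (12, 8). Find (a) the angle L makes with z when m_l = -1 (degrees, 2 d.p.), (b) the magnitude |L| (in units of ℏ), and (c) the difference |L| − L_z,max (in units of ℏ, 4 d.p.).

θ(m_l=-1) ≈ 96.77°; |L| = 6√2 ℏ ≈ 8.485ℏ; |L|−L_z,max ≈ 0.4853ℏ

For m_l = -1: cos θ = -1/√72, θ ≈ 96.77°.
|L| = ℏ√(8·9) = 6√2 ℏ ≈ 8.485ℏ.
|L| − L_z,max = (6√2 − 8)ℏ ≈ 0.4853ℏ.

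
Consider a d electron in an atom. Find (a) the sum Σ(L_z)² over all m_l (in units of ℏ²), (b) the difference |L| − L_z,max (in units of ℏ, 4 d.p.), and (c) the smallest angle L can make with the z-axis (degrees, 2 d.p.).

For a d orbital, l = 2.
Σ m_l² = 10, so Σ(L_z)² = 10 ℏ².
|L| − L_z,max = (√6 − 2)ℏ ≈ 0.4495ℏ.
cos θ_min = 2/√6, so θ_min ≈ 35.26°.

Σ(L_z)² = 10 ℏ²; |L|−L_z,max ≈ 0.4495ℏ; θ_min ≈ 35.26°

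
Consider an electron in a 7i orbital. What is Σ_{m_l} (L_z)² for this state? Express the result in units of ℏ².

The 7i subshell has l = 6.
m_l runs from −6 to 6, i.e. {-6, -5, -4, -3, -2, -1, 0, 1, 2, 3, 4, 5, 6}.
Σ m_l² = 2·(1 + 4 + 9 + 16 + 25 + 36) = 182.

Σ(L_z)² = 182 ℏ²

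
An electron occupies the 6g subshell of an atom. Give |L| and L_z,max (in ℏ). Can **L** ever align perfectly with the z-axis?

The 6g subshell has l = 4.
|L| = 2√5 ℏ ≈ 4.4721ℏ, while L_z,max = lℏ = 4ℏ.
Since |L| > L_z,max, the vector can never point exactly along z; the closest it comes is θ_min = arccos(4/√20) ≈ 26.6°.

No: L_z,max = 4ℏ < |L| = 2√5 ℏ ≈ 4.472ℏ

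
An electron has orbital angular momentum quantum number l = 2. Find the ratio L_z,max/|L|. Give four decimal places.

|L| = √6 ℏ ≈ 2.4495ℏ, while L_z,max = lℏ = 2ℏ.
L_z,max/|L| = 2/√6 = 0.8165.

L_z,max/|L| = 0.8165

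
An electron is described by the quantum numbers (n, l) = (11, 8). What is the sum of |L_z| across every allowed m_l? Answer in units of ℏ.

m_l runs from −8 to 8, i.e. {-8, -7, -6, -5, -4, -3, -2, -1, 0, 1, 2, 3, 4, 5, 6, 7, 8}.
Σ|m_l| = 2(1+2+…+8) = 72.

Σ|L_z| = 72 ℏ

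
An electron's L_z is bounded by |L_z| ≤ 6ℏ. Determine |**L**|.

|L| = √42 ℏ ≈ 6.481ℏ

Since max m_l = l, l = 6.
|L| = √(l(l+1)) ℏ = √42 ℏ.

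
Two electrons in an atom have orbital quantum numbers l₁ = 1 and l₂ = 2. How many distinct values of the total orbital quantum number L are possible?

Angular momentum addition gives L = |l₁ − l₂|, …, l₁ + l₂.
So L can be 1, 2, 3.
That is 3 values.

3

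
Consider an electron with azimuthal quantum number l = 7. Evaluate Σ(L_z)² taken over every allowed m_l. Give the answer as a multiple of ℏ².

Σ(L_z)² = 280 ℏ²

m_l ∈ {-7, -6, -5, -4, -3, -2, -1, 0, 1, 2, 3, 4, 5, 6, 7}.
Σ m_l² = l(l+1)(2l+1)/3 = 7·8·15/3 = 280.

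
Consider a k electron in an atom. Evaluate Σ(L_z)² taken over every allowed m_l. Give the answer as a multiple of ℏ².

The letter k corresponds to l = 7.
m_l ∈ {-7, -6, -5, -4, -3, -2, -1, 0, 1, 2, 3, 4, 5, 6, 7}.
Σ m_l² = l(l+1)(2l+1)/3 = 7·8·15/3 = 280.

Σ(L_z)² = 280 ℏ²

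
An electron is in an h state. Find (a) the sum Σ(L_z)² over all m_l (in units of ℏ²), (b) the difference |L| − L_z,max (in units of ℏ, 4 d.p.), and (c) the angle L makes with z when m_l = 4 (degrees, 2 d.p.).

Σ(L_z)² = 110 ℏ²; |L|−L_z,max ≈ 0.4772ℏ; θ(m_l=4) ≈ 43.09°

An h state has l = 5.
Σ m_l² = 110, so Σ(L_z)² = 110 ℏ².
|L| − L_z,max = (√30 − 5)ℏ ≈ 0.4772ℏ.
For m_l = 4: cos θ = 4/√30, θ ≈ 43.09°.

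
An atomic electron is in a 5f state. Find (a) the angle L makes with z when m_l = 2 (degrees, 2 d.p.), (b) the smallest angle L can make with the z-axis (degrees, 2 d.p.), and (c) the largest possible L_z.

5f means n = 5, l = 3.
For m_l = 2: cos θ = 2/√12, θ ≈ 54.74°.
cos θ_min = 3/√12, so θ_min ≈ 30.00°.
L_z,max = lℏ = 3ℏ.

θ(m_l=2) ≈ 54.74°; θ_min ≈ 30.00°; L_z,max = 3ℏ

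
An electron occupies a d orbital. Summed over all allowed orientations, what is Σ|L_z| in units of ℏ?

A d state has l = 2.
m_l runs from −2 to 2, i.e. {-2, -1, 0, 1, 2}.
Σ|m_l| = 2(1+2+…+2) = 6.

Σ|L_z| = 6 ℏ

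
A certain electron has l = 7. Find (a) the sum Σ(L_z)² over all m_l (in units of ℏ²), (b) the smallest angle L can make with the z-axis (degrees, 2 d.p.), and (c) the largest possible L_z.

Σ m_l² = 280, so Σ(L_z)² = 280 ℏ².
cos θ_min = 7/√56, so θ_min ≈ 20.70°.
L_z,max = lℏ = 7ℏ.

Σ(L_z)² = 280 ℏ²; θ_min ≈ 20.70°; L_z,max = 7ℏ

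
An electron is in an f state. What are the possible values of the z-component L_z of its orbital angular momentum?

L_z ∈ {−3ℏ, −2ℏ, −ℏ, 0, ℏ, 2ℏ, 3ℏ}

For an f orbital, l = 3.
L_z = m_l ℏ with m_l ranging from −l to +l in integer steps.
For l = 3: m_l ∈ {-3, -2, -1, 0, 1, 2, 3}.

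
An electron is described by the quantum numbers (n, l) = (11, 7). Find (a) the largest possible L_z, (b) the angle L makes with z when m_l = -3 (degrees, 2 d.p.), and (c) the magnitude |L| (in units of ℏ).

L_z,max = lℏ = 7ℏ.
For m_l = -3: cos θ = -3/√56, θ ≈ 113.63°.
|L| = ℏ√(7·8) = 2√14 ℏ ≈ 7.483ℏ.

L_z,max = 7ℏ; θ(m_l=-3) ≈ 113.63°; |L| = 2√14 ℏ ≈ 7.483ℏ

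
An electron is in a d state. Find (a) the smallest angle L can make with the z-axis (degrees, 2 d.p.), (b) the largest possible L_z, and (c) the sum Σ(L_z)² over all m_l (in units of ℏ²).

θ_min ≈ 35.26°; L_z,max = 2ℏ; Σ(L_z)² = 10 ℏ²

For a d orbital, l = 2.
cos θ_min = 2/√6, so θ_min ≈ 35.26°.
L_z,max = lℏ = 2ℏ.
Σ m_l² = 10, so Σ(L_z)² = 10 ℏ².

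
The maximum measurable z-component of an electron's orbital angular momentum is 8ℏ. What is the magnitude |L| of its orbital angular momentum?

|L| = 6√2 ℏ ≈ 8.485ℏ

L_z,max = lℏ, so l = 8.
|L| = √(l(l+1)) ℏ = 6√2 ℏ.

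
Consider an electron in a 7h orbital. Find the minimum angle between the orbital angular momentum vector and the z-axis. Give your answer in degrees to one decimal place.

7h means n = 7, l = 5.
|L| = √(l(l+1)) ℏ = √30 ℏ.
The smallest angle corresponds to the largest L_z, i.e. m_l = l = 5, giving L_z = 5ℏ.
cos θ_min = 5/√30, so θ_min ≈ 24.1°.

θ_min ≈ 24.1°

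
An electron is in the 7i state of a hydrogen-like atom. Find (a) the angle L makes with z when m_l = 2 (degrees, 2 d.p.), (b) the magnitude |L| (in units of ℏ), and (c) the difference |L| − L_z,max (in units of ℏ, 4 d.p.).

7i means n = 7, l = 6.
For m_l = 2: cos θ = 2/√42, θ ≈ 72.02°.
|L| = ℏ√(6·7) = √42 ℏ ≈ 6.481ℏ.
|L| − L_z,max = (√42 − 6)ℏ ≈ 0.4807ℏ.

θ(m_l=2) ≈ 72.02°; |L| = √42 ℏ ≈ 6.481ℏ; |L|−L_z,max ≈ 0.4807ℏ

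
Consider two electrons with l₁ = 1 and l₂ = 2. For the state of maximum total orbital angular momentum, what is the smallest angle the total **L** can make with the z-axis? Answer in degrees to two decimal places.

The total orbital quantum number L ranges from |l₁ − l₂| to l₁ + l₂ in integer steps.
So L can be 1, 2, 3.
The maximum is L = 3, with |L_tot| = ℏ√(3·4) = 2√3 ℏ.
The minimum angle with z is arccos(3/√12) ≈ 30.00°.

θ_min ≈ 30.00°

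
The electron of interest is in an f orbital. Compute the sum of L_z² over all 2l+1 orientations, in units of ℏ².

Σ(L_z)² = 28 ℏ²

An f state has l = 3.
m_l ∈ {-3, -2, -1, 0, 1, 2, 3}.
Summing m² from −3 to 3: Σ m_l² = 28.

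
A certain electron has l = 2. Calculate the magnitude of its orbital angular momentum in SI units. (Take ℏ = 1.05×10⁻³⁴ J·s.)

|L| = ℏ√(l(l+1)) = ℏ√(2·3) = √6 ℏ
Numerically, |L| = 2.449 × (1.05×10⁻³⁴ J·s) = 2.57×10⁻³⁴ J·s.

|L| = 2.57×10⁻³⁴ J·s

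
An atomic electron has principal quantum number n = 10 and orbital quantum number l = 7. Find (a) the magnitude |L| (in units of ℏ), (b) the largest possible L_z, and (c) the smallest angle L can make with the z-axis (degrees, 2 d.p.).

|L| = ℏ√(7·8) = 2√14 ℏ ≈ 7.483ℏ.
L_z,max = lℏ = 7ℏ.
cos θ_min = 7/√56, so θ_min ≈ 20.70°.

|L| = 2√14 ℏ ≈ 7.483ℏ; L_z,max = 7ℏ; θ_min ≈ 20.70°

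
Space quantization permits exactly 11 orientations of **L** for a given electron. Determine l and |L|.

11 = 2l + 1, so l = (11−1)/2 = 5.
Then |L| = √(l(l+1)) ℏ = √30 ℏ.

l = 5, |L| = √30 ℏ ≈ 5.477ℏ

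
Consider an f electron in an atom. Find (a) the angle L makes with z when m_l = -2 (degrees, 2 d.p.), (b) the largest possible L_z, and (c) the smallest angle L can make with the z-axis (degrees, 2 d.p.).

For an f orbital, l = 3.
For m_l = -2: cos θ = -2/√12, θ ≈ 125.26°.
L_z,max = lℏ = 3ℏ.
cos θ_min = 3/√12, so θ_min ≈ 30.00°.

θ(m_l=-2) ≈ 125.26°; L_z,max = 3ℏ; θ_min ≈ 30.00°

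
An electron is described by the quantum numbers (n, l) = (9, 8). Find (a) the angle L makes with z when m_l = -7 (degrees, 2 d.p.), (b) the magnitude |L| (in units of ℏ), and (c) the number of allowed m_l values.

For m_l = -7: cos θ = -7/√72, θ ≈ 145.58°.
|L| = ℏ√(8·9) = 6√2 ℏ ≈ 8.485ℏ.
There are 2l+1 = 17 values of m_l.

θ(m_l=-7) ≈ 145.58°; |L| = 6√2 ℏ ≈ 8.485ℏ; 17 values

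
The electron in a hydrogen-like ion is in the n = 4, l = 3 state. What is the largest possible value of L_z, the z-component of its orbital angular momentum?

L_z,max = 3ℏ

L_z = m_l ℏ with m_l ∈ {−3, …, 3}; the maximum is m_l = 3.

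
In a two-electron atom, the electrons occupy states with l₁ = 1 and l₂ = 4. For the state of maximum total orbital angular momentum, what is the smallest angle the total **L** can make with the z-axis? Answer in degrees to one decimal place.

L runs from |1 − 4| = 3 to 1 + 4 = 5.
L ∈ {3, 4, 5}.
The maximum is L = 5, with |L_tot| = ℏ√(5·6) = √30 ℏ.
The minimum angle with z is arccos(5/√30) ≈ 24.1°.

θ_min ≈ 24.1°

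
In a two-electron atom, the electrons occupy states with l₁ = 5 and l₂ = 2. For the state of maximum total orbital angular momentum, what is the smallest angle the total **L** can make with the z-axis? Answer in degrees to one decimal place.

θ_min ≈ 20.7°

L runs from |5 − 2| = 3 to 5 + 2 = 7.
So L can be 3, 4, 5, 6, 7.
The maximum is L = 7, with |L_tot| = ℏ√(7·8) = 2√14 ℏ.
The minimum angle with z is arccos(7/√56) ≈ 20.7°.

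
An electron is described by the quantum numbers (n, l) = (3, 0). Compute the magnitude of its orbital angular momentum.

|L| = 0

|L| = ℏ√(l(l+1)) = ℏ√0 = 0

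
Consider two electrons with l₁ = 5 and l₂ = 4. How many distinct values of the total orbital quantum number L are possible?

Angular momentum addition gives L = |l₁ − l₂|, …, l₁ + l₂.
L ∈ {1, 2, 3, 4, 5, 6, 7, 8, 9}.
That is 9 values.

9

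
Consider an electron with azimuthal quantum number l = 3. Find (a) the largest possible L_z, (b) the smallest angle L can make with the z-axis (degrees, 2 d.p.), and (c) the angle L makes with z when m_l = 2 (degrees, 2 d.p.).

L_z,max = 3ℏ; θ_min ≈ 30.00°; θ(m_l=2) ≈ 54.74°

L_z,max = lℏ = 3ℏ.
cos θ_min = 3/√12, so θ_min ≈ 30.00°.
For m_l = 2: cos θ = 2/√12, θ ≈ 54.74°.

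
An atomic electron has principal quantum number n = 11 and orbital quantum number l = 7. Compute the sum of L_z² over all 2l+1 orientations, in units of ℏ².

Σ(L_z)² = 280 ℏ²

m_l runs from −7 to 7, i.e. {-7, -6, -5, -4, -3, -2, -1, 0, 1, 2, 3, 4, 5, 6, 7}.
Σ m_l² = 2·(1 + 4 + 9 + 16 + 25 + 36 + 49) = 280.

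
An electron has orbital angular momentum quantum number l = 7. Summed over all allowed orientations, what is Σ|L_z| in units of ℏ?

m_l ∈ {-7, -6, -5, -4, -3, -2, -1, 0, 1, 2, 3, 4, 5, 6, 7}.
Σ|m_l| = 2·7(7+1)/2 = 56.

Σ|L_z| = 56 ℏ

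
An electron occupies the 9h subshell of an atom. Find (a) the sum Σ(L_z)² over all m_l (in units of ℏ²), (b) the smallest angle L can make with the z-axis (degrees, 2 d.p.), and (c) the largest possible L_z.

The 9h subshell has l = 5.
Σ m_l² = 110, so Σ(L_z)² = 110 ℏ².
cos θ_min = 5/√30, so θ_min ≈ 24.09°.
L_z,max = lℏ = 5ℏ.

Σ(L_z)² = 110 ℏ²; θ_min ≈ 24.09°; L_z,max = 5ℏ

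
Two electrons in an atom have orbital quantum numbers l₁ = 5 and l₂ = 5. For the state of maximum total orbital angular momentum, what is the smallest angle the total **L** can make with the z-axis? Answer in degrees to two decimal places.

By the triangle rule, |l₁ − l₂| ≤ L ≤ l₁ + l₂.
L ∈ {0, 1, 2, 3, 4, 5, 6, 7, 8, 9, 10}.
The maximum is L = 10, with |L_tot| = ℏ√(10·11) = √110 ℏ.
The minimum angle with z is arccos(10/√110) ≈ 17.55°.

θ_min ≈ 17.55°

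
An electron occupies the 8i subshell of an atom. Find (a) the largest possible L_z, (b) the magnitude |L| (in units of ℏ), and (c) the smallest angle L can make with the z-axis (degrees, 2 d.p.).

For 8i, l = 6.
L_z,max = lℏ = 6ℏ.
|L| = ℏ√(6·7) = √42 ℏ ≈ 6.481ℏ.
cos θ_min = 6/√42, so θ_min ≈ 22.21°.

L_z,max = 6ℏ; |L| = √42 ℏ ≈ 6.481ℏ; θ_min ≈ 22.21°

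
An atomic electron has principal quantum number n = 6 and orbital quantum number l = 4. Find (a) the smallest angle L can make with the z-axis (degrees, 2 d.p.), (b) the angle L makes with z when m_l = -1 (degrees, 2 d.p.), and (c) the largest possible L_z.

θ_min ≈ 26.57°; θ(m_l=-1) ≈ 102.92°; L_z,max = 4ℏ

cos θ_min = 4/√20, so θ_min ≈ 26.57°.
For m_l = -1: cos θ = -1/√20, θ ≈ 102.92°.
L_z,max = lℏ = 4ℏ.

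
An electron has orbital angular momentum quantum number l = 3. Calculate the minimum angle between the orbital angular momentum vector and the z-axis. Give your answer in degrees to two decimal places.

θ_min ≈ 30.00°

|L| = √(l(l+1)) ℏ = 2√3 ℏ.
The smallest angle corresponds to the largest L_z, i.e. m_l = l = 3, giving L_z = 3ℏ.
cos θ_min = 3/√12, so θ_min ≈ 30.00°.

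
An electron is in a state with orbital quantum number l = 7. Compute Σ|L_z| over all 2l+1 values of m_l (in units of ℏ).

m_l ∈ {-7, -6, -5, -4, -3, -2, -1, 0, 1, 2, 3, 4, 5, 6, 7}.
Σ|m_l| = 2·7(7+1)/2 = 56.

Σ|L_z| = 56 ℏ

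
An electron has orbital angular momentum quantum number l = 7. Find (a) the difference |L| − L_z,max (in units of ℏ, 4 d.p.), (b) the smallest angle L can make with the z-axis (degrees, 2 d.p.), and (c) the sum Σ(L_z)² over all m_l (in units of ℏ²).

|L|−L_z,max ≈ 0.4833ℏ; θ_min ≈ 20.70°; Σ(L_z)² = 280 ℏ²

|L| − L_z,max = (2√14 − 7)ℏ ≈ 0.4833ℏ.
cos θ_min = 7/√56, so θ_min ≈ 20.70°.
Σ m_l² = 280, so Σ(L_z)² = 280 ℏ².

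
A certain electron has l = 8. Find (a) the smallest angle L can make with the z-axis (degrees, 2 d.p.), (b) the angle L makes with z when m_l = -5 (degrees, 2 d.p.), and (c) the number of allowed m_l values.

θ_min ≈ 19.47°; θ(m_l=-5) ≈ 126.10°; 17 values

cos θ_min = 8/√72, so θ_min ≈ 19.47°.
For m_l = -5: cos θ = -5/√72, θ ≈ 126.10°.
There are 2l+1 = 17 values of m_l.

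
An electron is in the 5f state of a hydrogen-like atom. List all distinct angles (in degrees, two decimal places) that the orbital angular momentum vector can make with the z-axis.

θ ∈ {30.00°, 54.74°, 73.22°, 90.00°, 106.78°, 125.26°, 150.00°}

For 5f, l = 3.
|L| = √(l(l+1)) ℏ = 2√3 ℏ.
cos θ = m_l/√12 for each m_l ∈ {-3, -2, -1, 0, 1, 2, 3}.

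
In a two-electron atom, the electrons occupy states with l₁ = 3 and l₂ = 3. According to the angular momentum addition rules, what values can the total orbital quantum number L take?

L = 0, 1, 2, 3, 4, 5, 6

L runs from |3 − 3| = 0 to 3 + 3 = 6.
L ∈ {0, 1, 2, 3, 4, 5, 6}.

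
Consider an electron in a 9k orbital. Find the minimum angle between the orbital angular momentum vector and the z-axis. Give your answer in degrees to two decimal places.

For 9k, l = 7.
|L| = √(l(l+1)) ℏ = 2√14 ℏ.
The smallest angle corresponds to the largest L_z, i.e. m_l = l = 7, giving L_z = 7ℏ.
cos θ_min = 7/√56, so θ_min ≈ 20.70°.

θ_min ≈ 20.70°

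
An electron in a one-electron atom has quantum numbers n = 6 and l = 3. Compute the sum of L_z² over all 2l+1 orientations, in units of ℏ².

Σ(L_z)² = 28 ℏ²

m_l ∈ {-3, -2, -1, 0, 1, 2, 3}.
Σ m_l² = l(l+1)(2l+1)/3 = 3·4·7/3 = 28.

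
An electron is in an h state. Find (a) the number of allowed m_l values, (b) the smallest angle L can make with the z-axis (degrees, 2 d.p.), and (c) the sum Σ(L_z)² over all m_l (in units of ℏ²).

For an h orbital, l = 5.
There are 2l+1 = 11 values of m_l.
cos θ_min = 5/√30, so θ_min ≈ 24.09°.
Σ m_l² = 110, so Σ(L_z)² = 110 ℏ².

11 values; θ_min ≈ 24.09°; Σ(L_z)² = 110 ℏ²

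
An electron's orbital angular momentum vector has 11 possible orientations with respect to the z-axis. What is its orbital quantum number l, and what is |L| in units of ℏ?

l = 5, |L| = √30 ℏ ≈ 5.477ℏ

11 = 2l + 1, so l = (11−1)/2 = 5.
Then |L| = √(l(l+1)) ℏ = √30 ℏ.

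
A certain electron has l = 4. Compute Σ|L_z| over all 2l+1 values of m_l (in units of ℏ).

m_l runs from −4 to 4, i.e. {-4, -3, -2, -1, 0, 1, 2, 3, 4}.
Σ|m_l| = 2·4(4+1)/2 = 20.

Σ|L_z| = 20 ℏ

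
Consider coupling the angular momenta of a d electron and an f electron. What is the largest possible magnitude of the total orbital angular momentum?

|L_tot|_max = √30 ℏ ≈ 5.477ℏ

Angular momentum addition gives L = |l₁ − l₂|, …, l₁ + l₂.
So L can be 1, 2, 3, 4, 5.
The largest magnitude corresponds to L = 5: |L_tot| = ℏ√(5·6) = √30 ℏ.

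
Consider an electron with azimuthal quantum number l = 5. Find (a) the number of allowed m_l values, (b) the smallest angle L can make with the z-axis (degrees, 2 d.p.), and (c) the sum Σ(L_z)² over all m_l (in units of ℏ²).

11 values; θ_min ≈ 24.09°; Σ(L_z)² = 110 ℏ²

There are 2l+1 = 11 values of m_l.
cos θ_min = 5/√30, so θ_min ≈ 24.09°.
Σ m_l² = 110, so Σ(L_z)² = 110 ℏ².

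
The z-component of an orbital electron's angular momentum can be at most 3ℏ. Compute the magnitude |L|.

Since max m_l = l, l = 3.
Then |L| = ℏ√(3·4) = 2√3 ℏ.

|L| = 2√3 ℏ ≈ 3.464ℏ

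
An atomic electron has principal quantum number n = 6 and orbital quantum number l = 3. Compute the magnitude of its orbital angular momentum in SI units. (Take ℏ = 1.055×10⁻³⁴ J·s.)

|L| = ℏ√(l(l+1)) = ℏ√(3·4) = 2√3 ℏ
Numerically, |L| = 3.464 × (1.055×10⁻³⁴ J·s) = 3.655×10⁻³⁴ J·s.

|L| = 3.655×10⁻³⁴ J·s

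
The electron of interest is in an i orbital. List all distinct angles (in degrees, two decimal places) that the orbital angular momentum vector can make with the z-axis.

θ ∈ {22.21°, 39.51°, 51.89°, 62.42°, 72.02°, 81.12°, 90.00°, 98.88°, 107.98°, 117.58°, 128.11°, 140.49°, 157.79°}

An i state has l = 6.
|L|² = l(l+1)ℏ² = 42ℏ², so |L| = √42 ℏ.
cos θ = m_l/√42 for each m_l ∈ {-6, -5, -4, -3, -2, -1, 0, 1, 2, 3, 4, 5, 6}.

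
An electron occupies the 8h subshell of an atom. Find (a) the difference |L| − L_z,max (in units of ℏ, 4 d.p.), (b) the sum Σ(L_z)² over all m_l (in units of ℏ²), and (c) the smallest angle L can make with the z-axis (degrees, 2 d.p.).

For 8h, l = 5.
|L| − L_z,max = (√30 − 5)ℏ ≈ 0.4772ℏ.
Σ m_l² = 110, so Σ(L_z)² = 110 ℏ².
cos θ_min = 5/√30, so θ_min ≈ 24.09°.

|L|−L_z,max ≈ 0.4772ℏ; Σ(L_z)² = 110 ℏ²; θ_min ≈ 24.09°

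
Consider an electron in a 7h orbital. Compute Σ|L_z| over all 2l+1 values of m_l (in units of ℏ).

The 7h subshell has l = 5.
The allowed m_l values are -5, -4, -3, -2, -1, 0, 1, 2, 3, 4, 5.
Σ|m_l| = 2(1+2+…+5) = 30.

Σ|L_z| = 30 ℏ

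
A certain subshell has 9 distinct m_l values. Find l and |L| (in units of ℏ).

l = 4, |L| = 2√5 ℏ ≈ 4.472ℏ

2l + 1 = 9 ⇒ l = 4.
|L| = ℏ√(l(l+1)) = ℏ√(4·5) = 2√5 ℏ.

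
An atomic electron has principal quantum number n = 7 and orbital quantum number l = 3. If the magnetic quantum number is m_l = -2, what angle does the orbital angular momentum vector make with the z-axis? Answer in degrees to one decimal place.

|L| = ℏ√(l(l+1)) = 2√3 ℏ.
L_z = m_l ℏ = −2ℏ.
cos θ = L_z/|L| = -2/√12, so θ ≈ 125.3°.

θ ≈ 125.3°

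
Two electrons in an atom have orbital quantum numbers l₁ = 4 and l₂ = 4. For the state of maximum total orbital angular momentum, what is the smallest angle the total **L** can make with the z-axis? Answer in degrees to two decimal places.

θ_min ≈ 19.47°

Angular momentum addition gives L = |l₁ − l₂|, …, l₁ + l₂.
So L can be 0, 1, 2, 3, 4, 5, 6, 7, 8.
The maximum is L = 8, with |L_tot| = ℏ√(8·9) = 6√2 ℏ.
The minimum angle with z is arccos(8/√72) ≈ 19.47°.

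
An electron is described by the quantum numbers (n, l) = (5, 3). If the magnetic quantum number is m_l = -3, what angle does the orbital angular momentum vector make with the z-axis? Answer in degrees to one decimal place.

|L|² = l(l+1)ℏ² = 12ℏ², so |L| = 2√3 ℏ.
L_z = m_l ℏ = −3ℏ.
cos θ = L_z/|L| = -3/√12, so θ ≈ 150.0°.

θ ≈ 150.0°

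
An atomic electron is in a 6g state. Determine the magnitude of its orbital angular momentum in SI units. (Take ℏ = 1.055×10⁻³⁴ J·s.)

The 6g subshell has l = 4.
|L| = ℏ√(l(l+1)) = ℏ√(4·5) = 2√5 ℏ
Numerically, |L| = 4.472 × (1.055×10⁻³⁴ J·s) = 4.718×10⁻³⁴ J·s.

|L| = 4.718×10⁻³⁴ J·s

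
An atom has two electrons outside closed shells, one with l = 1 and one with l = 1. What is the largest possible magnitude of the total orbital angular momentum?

|L_tot|_max = √6 ℏ ≈ 2.449ℏ

Angular momentum addition gives L = |l₁ − l₂|, …, l₁ + l₂.
Allowed values: L = 0, 1, 2.
The largest magnitude corresponds to L = 2: |L_tot| = ℏ√(2·3) = √6 ℏ.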